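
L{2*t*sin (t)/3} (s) 4*s/ (3*(s^2 + 1)^2)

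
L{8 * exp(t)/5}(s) 8/(5 * (s - 1))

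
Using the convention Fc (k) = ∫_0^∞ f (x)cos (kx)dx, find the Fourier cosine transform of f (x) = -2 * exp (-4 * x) -8/ (k^2 + 16)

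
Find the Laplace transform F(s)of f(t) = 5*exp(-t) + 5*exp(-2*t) 5/(s + 2) + 5/(s + 1)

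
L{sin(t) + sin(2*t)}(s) 2/(s^2 + 4) + 1/(s^2 + 1)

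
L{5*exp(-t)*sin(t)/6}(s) 5/(6*((s + 1)^2 + 1))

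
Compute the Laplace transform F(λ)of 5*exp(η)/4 5/(4*(λ - 1))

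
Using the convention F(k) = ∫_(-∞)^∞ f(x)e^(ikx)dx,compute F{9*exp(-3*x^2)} 3*sqrt(3)*sqrt(pi)*exp(-k^2/12)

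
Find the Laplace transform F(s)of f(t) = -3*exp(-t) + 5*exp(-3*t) 5/(s + 3)-3/(s + 1)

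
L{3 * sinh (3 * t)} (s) 9/ (s^2-9)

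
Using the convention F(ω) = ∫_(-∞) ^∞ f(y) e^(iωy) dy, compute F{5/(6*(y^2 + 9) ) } 5*pi*exp(-3*Abs(ω) ) /18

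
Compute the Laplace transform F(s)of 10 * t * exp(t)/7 10/(7 * (s - 1)^2)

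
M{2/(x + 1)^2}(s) -2 * pi * (s - 1)/sin(pi * s)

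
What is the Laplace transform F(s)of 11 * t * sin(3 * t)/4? 33 * s/(2 * (s^2+9)^2)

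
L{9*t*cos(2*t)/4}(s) 9*(s^2 - 4)/(4*(s^2 + 4)^2)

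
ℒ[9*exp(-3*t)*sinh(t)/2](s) 9/(2*((s + 3)^2 - 1))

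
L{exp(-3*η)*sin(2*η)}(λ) 2/((λ + 3)^2 + 4)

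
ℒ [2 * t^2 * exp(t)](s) 4/(s - 1)^3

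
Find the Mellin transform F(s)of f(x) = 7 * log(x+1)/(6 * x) -7 * pi * csc(pi * s)/(6 * s - 6)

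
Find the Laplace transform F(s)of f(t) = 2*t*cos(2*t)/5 2*(s^2 - 4)/(5*(s^2 + 4)^2)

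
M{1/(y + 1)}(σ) pi*csc(pi*σ)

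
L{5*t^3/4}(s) 15/(2*s^4)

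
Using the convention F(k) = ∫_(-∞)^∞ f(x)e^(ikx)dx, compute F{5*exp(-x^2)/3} 5*sqrt(pi)*exp(-k^2/4)/3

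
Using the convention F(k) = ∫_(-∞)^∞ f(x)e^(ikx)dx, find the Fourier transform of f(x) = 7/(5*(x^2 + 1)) 7*pi*exp(-Abs(k))/5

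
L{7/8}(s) 7/(8*s)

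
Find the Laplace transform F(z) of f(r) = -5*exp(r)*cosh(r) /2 5*(1 - z) /(2*z*(z - 2) ) 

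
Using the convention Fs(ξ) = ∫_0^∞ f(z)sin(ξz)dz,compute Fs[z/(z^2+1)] pi*exp(-ξ)/2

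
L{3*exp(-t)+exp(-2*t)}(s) 3/(s+1)+1/(s+2)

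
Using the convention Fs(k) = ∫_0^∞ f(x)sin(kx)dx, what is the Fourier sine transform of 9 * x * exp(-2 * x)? 36 * k/(k^2 + 4)^2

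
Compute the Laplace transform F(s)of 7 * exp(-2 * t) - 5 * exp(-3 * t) 7/(s + 2) - 5/(s + 3)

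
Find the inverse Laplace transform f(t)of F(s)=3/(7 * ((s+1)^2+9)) exp(-t) * sin(3 * t)/7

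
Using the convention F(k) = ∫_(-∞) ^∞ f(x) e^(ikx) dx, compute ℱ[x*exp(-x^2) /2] I*sqrt(pi)*k*exp(-k^2/4) /4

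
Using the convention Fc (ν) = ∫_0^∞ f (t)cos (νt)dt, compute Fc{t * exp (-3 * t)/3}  (9 - ν^2)/ (3 * (ν^2 + 9)^2)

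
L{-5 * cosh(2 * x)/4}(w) -5 * w/(4 * w^2 - 16)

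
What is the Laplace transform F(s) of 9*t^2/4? 9/(2*s^3) 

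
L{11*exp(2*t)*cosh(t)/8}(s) 11*(s - 2)/(8*((s - 2)^2 - 1))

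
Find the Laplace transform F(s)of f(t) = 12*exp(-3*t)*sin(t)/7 12/(7*((s+3)^2+1))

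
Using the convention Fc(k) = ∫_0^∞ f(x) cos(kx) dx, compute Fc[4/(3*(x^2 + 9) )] 2*pi*exp(-3*k) /9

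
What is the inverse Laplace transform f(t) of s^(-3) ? t^2/2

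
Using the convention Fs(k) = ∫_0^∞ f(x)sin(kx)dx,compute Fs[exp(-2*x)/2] k/(2*(k^2+4))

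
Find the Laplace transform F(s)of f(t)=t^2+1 2/s^3+1/s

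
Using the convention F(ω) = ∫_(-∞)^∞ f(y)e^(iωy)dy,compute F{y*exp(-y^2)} I*sqrt(pi)*ω*exp(-ω^2/4)/2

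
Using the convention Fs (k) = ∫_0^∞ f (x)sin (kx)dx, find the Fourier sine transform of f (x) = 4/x 2*pi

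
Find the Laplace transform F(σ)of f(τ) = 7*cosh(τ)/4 7*σ/(4*(σ^2-1))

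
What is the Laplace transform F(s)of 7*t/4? 7/(4*s^2)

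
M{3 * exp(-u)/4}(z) 3 * gamma(z)/4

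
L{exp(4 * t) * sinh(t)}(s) 1/((s - 4)^2-1)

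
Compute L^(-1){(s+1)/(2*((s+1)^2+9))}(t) exp(-t)*cos(3*t)/2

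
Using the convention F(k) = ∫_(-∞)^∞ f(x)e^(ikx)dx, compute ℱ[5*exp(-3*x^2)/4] 5*sqrt(3)*sqrt(pi)*exp(-k^2/12)/12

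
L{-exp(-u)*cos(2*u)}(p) (-p - 1)/((p+1)^2+4)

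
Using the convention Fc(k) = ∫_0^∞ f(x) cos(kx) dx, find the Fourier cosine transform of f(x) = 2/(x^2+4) pi*exp(-2*k) /2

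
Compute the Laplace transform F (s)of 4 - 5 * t 4/s - 5/s^2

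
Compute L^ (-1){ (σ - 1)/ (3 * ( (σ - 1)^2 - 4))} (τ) exp (τ) * cosh (2 * τ)/3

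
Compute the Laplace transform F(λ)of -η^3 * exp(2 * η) -6/(λ - 2)^4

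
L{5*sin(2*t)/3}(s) 10/(3*(s^2 + 4))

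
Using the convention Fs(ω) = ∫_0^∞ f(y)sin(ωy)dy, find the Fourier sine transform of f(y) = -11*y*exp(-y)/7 -22*ω/(7*(ω^2 + 1)^2)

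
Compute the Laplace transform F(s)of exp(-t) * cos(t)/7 (s+1)/(7 * ((s+1)^2+1))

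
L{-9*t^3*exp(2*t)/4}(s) -27/(2*(s - 2)^4)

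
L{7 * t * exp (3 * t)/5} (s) 7/ (5 * (s - 3)^2)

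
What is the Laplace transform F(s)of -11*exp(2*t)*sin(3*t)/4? -33/(4*(s - 2)^2 + 36)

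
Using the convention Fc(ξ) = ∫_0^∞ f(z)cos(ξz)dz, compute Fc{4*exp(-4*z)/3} 16/(3*(ξ^2 + 16))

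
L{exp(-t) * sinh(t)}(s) 1/(s * (s+2))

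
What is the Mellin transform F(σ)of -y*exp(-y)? -gamma(σ + 1)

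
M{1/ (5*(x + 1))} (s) pi*csc (pi*s)/5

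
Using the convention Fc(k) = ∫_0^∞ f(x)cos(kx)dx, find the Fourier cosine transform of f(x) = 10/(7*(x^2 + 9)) 5*pi*exp(-3*k)/21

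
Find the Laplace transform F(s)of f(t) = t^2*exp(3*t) 2/(s - 3)^3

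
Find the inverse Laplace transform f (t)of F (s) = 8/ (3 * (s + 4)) 8 * exp (-4 * t)/3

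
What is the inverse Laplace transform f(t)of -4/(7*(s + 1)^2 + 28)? -2*exp(-t)*sin(2*t)/7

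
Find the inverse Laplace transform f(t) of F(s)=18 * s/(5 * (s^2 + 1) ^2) 9 * t * sin(t) /5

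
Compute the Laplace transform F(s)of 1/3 1/(3*s)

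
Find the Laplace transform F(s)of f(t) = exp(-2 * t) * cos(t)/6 (s + 2)/(6 * ((s + 2)^2 + 1))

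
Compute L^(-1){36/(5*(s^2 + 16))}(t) 9*sin(4*t)/5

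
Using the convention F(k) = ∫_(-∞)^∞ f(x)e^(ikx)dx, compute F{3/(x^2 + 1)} 3*pi*exp(-Abs(k))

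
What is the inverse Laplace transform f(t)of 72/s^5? 3 * t^4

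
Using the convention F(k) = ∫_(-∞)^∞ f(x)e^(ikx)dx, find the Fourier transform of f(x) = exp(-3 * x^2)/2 sqrt(3) * sqrt(pi) * exp(-k^2/12)/6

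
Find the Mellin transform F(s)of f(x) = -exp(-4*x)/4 -gamma(s)/(4*2^(2*s))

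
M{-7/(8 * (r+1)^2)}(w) 7 * pi * (w - 1)/(8 * sin(pi * w))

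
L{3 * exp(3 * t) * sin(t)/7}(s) 3/(7 * ((s - 3)^2+1))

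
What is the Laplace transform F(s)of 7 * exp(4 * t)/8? 7/(8 * (s - 4))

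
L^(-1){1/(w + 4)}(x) exp(-4*x)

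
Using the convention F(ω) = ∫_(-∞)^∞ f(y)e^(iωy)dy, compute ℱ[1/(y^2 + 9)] pi*exp(-3*Abs(ω))/3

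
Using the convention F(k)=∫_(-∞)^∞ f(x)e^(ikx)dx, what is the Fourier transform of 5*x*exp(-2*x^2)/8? 5*sqrt(2)*I*sqrt(pi)*k*exp(-k^2/8)/64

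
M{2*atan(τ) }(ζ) -pi*sec(pi*ζ/2) /ζ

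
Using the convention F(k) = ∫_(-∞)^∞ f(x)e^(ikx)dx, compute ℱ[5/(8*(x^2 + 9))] 5*pi*exp(-3*Abs(k))/24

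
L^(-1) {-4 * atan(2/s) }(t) -4 * sin(2 * t) /t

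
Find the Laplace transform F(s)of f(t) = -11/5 -11/(5*s)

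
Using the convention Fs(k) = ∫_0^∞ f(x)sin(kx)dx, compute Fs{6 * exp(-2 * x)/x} 6 * atan(k/2)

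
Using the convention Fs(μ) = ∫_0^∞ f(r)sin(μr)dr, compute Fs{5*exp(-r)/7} 5*μ/(7*(μ^2 + 1))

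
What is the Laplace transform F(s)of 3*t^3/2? 9/s^4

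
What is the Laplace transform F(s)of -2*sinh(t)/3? -2/(3*s^2 - 3)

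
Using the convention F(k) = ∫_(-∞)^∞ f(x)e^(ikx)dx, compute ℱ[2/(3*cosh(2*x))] pi/(3*cosh(pi*k/4))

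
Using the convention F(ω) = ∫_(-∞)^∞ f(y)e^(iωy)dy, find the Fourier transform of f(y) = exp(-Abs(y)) 2/(ω^2 + 1)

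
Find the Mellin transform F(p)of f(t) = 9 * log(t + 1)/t -9 * pi * csc(pi * p)/(p - 1)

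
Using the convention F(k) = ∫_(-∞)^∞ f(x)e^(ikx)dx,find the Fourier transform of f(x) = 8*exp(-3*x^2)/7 8*sqrt(3)*sqrt(pi)*exp(-k^2/12)/21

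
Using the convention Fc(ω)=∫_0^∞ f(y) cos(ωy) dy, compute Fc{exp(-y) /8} 1/(8*(ω^2 + 1) ) 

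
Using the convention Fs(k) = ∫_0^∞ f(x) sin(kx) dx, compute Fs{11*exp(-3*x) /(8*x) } 11*atan(k/3) /8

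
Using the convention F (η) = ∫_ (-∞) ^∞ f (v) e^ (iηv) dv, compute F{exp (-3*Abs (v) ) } 6/ (η^2 + 9) 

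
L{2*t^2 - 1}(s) 4/s^3 - 1/s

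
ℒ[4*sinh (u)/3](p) 4/ (3*(p^2 - 1))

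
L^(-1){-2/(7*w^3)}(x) -x^2/7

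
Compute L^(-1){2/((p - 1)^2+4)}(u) exp(u) * sin(2 * u)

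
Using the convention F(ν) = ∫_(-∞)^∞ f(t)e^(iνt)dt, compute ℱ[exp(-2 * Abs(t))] 4/(ν^2 + 4)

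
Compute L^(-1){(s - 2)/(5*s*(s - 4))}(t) exp(2*t)*cosh(2*t)/5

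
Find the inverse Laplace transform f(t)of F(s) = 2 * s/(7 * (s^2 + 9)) 2 * cos(3 * t)/7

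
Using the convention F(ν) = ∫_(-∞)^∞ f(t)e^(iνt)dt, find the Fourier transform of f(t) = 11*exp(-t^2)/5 11*sqrt(pi)*exp(-ν^2/4)/5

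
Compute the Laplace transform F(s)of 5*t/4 5/(4*s^2)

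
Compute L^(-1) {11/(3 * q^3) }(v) 11 * v^2/6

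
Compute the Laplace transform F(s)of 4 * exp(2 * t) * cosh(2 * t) 4 * (s - 2)/(s * (s - 4))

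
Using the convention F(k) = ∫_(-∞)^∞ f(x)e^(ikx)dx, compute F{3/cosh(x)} 3 * pi/cosh(pi * k/2)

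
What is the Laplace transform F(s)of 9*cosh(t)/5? 9*s/(5*(s^2 - 1))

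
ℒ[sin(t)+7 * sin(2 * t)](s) 14/(s^2+4)+1/(s^2+1)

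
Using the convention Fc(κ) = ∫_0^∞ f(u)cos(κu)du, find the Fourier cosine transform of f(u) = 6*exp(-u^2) 3*sqrt(pi)*exp(-κ^2/4)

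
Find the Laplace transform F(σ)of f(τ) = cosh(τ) σ/(σ^2 - 1)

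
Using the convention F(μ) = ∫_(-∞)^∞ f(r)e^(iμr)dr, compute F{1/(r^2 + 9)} pi * exp(-3 * Abs(μ))/3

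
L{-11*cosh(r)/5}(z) -11*z/(5*z^2 - 5)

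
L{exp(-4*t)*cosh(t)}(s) (s + 4)/((s + 4)^2 - 1)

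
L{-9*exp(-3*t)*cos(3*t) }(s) 9*(-s - 3) /((s + 3) ^2 + 9) 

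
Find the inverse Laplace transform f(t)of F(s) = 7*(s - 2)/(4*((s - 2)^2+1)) 7*exp(2*t)*cos(t)/4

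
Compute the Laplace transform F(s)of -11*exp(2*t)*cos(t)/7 11*(2 - s)/(7*((s - 2)^2 + 1))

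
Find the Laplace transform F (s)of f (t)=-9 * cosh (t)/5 -9 * s/ (5 * s^2-5)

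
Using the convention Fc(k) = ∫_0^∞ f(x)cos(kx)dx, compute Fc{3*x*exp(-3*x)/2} 3*(9 - k^2)/(2*(k^2 + 9)^2)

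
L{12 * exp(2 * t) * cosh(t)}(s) 12 * (s - 2)/((s - 2)^2 - 1)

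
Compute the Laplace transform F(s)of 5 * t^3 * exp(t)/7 30/(7 * (s - 1)^4)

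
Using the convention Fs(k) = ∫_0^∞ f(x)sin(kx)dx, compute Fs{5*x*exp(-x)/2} 5*k/(k^2+1)^2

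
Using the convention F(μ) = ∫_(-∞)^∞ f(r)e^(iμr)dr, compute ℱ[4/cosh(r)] 4*pi/cosh(pi*μ/2)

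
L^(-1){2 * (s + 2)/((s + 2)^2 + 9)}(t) 2 * exp(-2 * t) * cos(3 * t)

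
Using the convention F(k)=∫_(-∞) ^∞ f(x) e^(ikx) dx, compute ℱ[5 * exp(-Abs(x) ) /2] 5/(k^2 + 1) 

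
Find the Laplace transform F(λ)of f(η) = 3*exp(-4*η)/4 3/(4*(λ + 4))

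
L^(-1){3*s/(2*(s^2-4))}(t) 3*cosh(2*t)/2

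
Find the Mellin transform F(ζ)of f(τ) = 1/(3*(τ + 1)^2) (-pi*ζ + pi)/(3*sin(pi*ζ))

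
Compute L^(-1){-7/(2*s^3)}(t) -7*t^2/4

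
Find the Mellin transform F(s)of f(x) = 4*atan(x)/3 -2*pi*sec(pi*s/2)/(3*s)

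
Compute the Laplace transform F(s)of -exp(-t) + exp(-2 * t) 1/(s + 2) - 1/(s + 1)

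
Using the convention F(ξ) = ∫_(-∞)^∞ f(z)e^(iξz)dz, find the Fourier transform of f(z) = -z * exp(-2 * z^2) -sqrt(2) * I * sqrt(pi) * ξ * exp(-ξ^2/8)/8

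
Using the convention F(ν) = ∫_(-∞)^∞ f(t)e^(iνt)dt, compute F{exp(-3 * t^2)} sqrt(3) * sqrt(pi) * exp(-ν^2/12)/3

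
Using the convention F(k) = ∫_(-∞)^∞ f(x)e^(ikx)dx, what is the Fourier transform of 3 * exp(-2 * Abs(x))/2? 6/(k^2 + 4)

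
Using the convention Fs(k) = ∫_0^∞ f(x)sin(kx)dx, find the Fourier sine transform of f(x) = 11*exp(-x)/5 11*k/(5*(k^2 + 1))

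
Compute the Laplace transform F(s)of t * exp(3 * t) (s - 3)^(-2)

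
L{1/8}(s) 1/(8*s)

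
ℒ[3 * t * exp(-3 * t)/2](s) 3/(2 * (s + 3)^2)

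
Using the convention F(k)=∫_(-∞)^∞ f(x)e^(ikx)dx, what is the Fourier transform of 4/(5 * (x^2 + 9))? 4 * pi * exp(-3 * Abs(k))/15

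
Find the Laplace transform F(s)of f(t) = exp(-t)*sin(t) 1/((s + 1)^2 + 1)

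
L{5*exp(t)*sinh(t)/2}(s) 5/(2*s*(s - 2))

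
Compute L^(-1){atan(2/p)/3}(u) sin(2*u)/(3*u)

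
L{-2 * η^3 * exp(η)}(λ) -12/(λ - 1)^4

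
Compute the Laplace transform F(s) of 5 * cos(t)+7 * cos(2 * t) 7 * s/(s^2+4)+5 * s/(s^2+1) 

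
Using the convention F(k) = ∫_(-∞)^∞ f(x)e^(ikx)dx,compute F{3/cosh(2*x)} 3*pi/(2*cosh(pi*k/4))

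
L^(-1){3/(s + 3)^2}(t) 3*t*exp(-3*t)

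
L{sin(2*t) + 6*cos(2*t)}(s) 6*s/(s^2 + 4) + 2/(s^2 + 4)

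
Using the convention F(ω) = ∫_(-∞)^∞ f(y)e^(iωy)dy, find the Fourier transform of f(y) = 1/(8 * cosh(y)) pi/(8 * cosh(pi * ω/2))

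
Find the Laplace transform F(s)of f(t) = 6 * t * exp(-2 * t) 6/(s+2)^2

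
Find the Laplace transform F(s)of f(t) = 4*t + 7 7/s + 4/s^2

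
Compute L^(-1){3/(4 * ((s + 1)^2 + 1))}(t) 3 * exp(-t) * sin(t)/4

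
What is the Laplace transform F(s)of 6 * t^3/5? 36/(5 * s^4)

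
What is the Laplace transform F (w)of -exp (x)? -1/ (w - 1)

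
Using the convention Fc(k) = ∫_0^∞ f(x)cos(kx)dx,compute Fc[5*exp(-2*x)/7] 10/(7*(k^2 + 4))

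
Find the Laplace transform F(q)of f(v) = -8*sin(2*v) -16/(q^2 + 4)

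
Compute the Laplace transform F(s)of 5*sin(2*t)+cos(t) 10/(s^2+4)+s/(s^2+1)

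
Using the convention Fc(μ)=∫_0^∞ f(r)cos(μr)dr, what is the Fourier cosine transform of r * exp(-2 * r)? (4 - μ^2)/(μ^2 + 4)^2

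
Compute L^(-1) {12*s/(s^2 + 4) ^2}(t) 3*t*sin(2*t) 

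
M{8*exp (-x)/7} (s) 8*gamma (s)/7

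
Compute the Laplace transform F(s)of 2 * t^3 12/s^4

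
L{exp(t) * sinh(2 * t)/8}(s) 1/(4 * ((s - 1)^2 - 4))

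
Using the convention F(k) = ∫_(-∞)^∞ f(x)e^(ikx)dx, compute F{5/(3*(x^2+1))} 5*pi*exp(-Abs(k))/3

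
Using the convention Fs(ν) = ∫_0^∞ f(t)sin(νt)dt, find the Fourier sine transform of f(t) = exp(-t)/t atan(ν)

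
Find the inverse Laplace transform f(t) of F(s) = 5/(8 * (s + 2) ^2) 5 * t * exp(-2 * t) /8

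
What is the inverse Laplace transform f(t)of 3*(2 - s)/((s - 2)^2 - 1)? -3*exp(2*t)*cosh(t)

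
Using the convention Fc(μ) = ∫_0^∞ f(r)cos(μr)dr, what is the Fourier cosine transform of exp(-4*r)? 4/(μ^2 + 16)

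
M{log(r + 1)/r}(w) -pi*csc(pi*w)/(w - 1)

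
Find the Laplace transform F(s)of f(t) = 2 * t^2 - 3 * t 4/s^3 - 3/s^2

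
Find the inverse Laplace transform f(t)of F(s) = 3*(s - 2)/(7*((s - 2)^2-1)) 3*exp(2*t)*cosh(t)/7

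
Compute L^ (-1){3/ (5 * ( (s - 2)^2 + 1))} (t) 3 * exp (2 * t) * sin (t)/5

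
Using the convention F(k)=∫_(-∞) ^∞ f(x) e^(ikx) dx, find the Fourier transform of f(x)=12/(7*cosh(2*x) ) 6*pi/(7*cosh(pi*k/4) ) 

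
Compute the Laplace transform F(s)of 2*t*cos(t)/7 2*(s^2 - 1)/(7*(s^2 + 1)^2)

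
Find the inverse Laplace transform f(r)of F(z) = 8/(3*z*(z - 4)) 4*exp(2*r)*sinh(2*r)/3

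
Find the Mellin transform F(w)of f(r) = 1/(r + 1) pi * csc(pi * w)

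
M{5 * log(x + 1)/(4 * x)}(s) -5 * pi * csc(pi * s)/(4 * s - 4)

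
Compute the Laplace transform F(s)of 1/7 1/(7 * s)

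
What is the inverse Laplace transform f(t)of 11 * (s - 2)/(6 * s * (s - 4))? 11 * exp(2 * t) * cosh(2 * t)/6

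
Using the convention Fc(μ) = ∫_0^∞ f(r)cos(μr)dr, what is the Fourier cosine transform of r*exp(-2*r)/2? (4 - μ^2)/(2*(μ^2 + 4)^2)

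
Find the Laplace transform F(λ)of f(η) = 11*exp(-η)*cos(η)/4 11*(λ + 1)/(4*((λ + 1)^2 + 1))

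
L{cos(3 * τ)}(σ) σ/(σ^2 + 9)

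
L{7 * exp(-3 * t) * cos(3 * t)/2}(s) 7 * (s + 3)/(2 * ((s + 3)^2 + 9))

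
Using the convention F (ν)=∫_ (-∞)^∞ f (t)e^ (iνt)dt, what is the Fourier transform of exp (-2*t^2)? sqrt (2)*sqrt (pi)*exp (-ν^2/8)/2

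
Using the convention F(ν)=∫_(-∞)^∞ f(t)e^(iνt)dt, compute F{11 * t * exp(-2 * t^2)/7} 11 * sqrt(2) * I * sqrt(pi) * ν * exp(-ν^2/8)/56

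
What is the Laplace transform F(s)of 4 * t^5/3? 160/s^6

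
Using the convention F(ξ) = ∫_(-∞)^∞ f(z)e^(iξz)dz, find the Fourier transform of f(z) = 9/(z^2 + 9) 3*pi*exp(-3*Abs(ξ))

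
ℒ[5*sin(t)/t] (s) 5*atan(1/s)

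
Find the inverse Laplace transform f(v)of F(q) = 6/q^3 3*v^2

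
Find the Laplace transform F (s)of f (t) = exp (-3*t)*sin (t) 1/ ( (s+3)^2+1)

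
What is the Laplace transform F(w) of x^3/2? 3/w^4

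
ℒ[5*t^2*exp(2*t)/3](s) 10/(3*(s - 2)^3)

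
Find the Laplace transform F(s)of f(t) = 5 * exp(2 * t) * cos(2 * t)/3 5 * (s - 2)/(3 * ((s - 2)^2 + 4))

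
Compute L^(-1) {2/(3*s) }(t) 2/3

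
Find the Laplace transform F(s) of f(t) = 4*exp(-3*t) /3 4/(3*(s + 3) ) 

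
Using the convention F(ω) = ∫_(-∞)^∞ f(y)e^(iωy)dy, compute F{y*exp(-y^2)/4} I*sqrt(pi)*ω*exp(-ω^2/4)/8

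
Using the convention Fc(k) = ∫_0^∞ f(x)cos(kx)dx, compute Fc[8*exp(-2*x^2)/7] 2*sqrt(2)*sqrt(pi)*exp(-k^2/8)/7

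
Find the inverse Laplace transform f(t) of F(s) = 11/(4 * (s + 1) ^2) 11 * t * exp(-t) /4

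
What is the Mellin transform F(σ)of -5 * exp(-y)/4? -5 * gamma(σ)/4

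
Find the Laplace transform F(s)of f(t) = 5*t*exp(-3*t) 5/(s+3)^2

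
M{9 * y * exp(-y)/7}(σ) 9 * gamma(σ + 1)/7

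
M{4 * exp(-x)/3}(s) 4 * gamma(s)/3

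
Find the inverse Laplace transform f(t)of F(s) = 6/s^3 3*t^2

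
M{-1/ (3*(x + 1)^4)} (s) pi*(s - 3)*(s - 2)*(s - 1)/ (18*sin (pi*s))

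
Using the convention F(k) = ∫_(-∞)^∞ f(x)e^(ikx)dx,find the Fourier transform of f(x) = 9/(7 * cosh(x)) 9 * pi/(7 * cosh(pi * k/2))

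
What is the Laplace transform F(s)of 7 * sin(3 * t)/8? 21/(8 * (s^2 + 9))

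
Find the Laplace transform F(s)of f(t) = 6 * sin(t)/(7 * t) 6 * atan(1/s)/7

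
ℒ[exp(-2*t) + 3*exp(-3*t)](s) 3/(s + 3) + 1/(s + 2)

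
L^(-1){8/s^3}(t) 4*t^2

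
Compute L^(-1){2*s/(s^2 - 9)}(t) 2*cosh(3*t)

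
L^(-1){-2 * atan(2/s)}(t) -2 * sin(2 * t)/t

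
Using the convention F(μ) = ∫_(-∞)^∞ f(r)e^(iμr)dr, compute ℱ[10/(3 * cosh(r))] 10 * pi/(3 * cosh(pi * μ/2))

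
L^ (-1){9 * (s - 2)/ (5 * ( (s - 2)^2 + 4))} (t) 9 * exp (2 * t) * cos (2 * t)/5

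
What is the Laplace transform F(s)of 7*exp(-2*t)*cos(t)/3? 7*(s + 2)/(3*((s + 2)^2 + 1))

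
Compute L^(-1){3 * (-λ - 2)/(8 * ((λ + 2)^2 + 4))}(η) -3 * exp(-2 * η) * cos(2 * η)/8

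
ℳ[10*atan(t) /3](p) -5*pi*sec(pi*p/2) /(3*p) 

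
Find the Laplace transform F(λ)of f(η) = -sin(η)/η -atan(1/λ)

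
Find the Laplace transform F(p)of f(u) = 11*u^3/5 66/(5*p^4)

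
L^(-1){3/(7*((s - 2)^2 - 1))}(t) 3*exp(2*t)*sinh(t)/7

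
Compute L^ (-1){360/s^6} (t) 3*t^5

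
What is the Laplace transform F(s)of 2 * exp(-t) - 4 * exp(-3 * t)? 2/(s+1) - 4/(s+3)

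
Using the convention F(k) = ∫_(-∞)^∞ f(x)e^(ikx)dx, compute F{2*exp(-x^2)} 2*sqrt(pi)*exp(-k^2/4)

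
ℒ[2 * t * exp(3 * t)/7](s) 2/(7 * (s - 3)^2)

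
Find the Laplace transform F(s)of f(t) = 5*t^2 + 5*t 10/s^3 + 5/s^2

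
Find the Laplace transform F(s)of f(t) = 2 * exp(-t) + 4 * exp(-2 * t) 2/(s + 1) + 4/(s + 2)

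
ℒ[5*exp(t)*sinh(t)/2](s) 5/(2*s*(s - 2))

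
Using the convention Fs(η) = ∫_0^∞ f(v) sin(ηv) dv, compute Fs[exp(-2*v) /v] atan(η/2) 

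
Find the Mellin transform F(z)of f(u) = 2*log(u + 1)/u -2*pi*csc(pi*z)/(z - 1)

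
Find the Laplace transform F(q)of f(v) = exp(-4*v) 1/(q + 4)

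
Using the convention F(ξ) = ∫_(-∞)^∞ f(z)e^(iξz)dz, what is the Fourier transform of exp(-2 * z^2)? sqrt(2) * sqrt(pi) * exp(-ξ^2/8)/2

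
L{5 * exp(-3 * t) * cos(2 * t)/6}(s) 5 * (s + 3)/(6 * ((s + 3)^2 + 4))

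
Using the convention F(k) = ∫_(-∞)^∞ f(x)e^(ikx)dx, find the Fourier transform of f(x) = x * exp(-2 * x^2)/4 sqrt(2) * I * sqrt(pi) * k * exp(-k^2/8)/32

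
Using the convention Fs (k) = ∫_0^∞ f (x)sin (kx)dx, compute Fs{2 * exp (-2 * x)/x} 2 * atan (k/2)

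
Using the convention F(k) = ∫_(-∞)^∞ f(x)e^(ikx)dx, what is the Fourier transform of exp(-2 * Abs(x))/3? 4/(3 * (k^2 + 4))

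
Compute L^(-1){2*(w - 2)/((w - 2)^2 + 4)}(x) 2*exp(2*x)*cos(2*x)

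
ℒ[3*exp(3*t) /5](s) 3/(5*(s - 3) ) 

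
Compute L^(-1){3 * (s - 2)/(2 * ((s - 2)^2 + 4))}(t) 3 * exp(2 * t) * cos(2 * t)/2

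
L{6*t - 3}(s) 6/s^2 - 3/s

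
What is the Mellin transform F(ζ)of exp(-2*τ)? gamma(ζ)/2^ζ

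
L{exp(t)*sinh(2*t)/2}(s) 1/((s - 1)^2 - 4)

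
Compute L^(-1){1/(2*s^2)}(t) t/2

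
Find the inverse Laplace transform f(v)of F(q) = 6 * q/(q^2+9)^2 v * sin(3 * v)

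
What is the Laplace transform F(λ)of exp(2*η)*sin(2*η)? 2/((λ - 2)^2 + 4)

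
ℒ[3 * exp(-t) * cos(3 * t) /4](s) 3 * (s + 1) /(4 * ((s + 1) ^2 + 9) ) 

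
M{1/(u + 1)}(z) pi*csc(pi*z)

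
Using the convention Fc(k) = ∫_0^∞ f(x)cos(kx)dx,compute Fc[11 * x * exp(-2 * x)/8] 11 * (4 - k^2)/(8 * (k^2+4)^2)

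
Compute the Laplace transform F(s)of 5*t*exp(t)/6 5/(6*(s - 1)^2)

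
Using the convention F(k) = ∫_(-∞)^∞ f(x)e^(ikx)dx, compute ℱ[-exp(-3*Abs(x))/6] -1/(k^2 + 9)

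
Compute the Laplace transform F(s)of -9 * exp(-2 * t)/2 -9/(2 * s + 4)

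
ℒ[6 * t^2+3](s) 12/s^3+3/s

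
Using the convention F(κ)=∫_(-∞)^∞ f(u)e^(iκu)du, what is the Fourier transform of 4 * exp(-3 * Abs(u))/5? 24/(5 * (κ^2 + 9))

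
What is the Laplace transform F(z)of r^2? 2/z^3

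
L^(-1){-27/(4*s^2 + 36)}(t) -9*sin(3*t)/4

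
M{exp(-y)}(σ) gamma(σ)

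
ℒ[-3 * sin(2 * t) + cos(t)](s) s/(s^2 + 1) - 6/(s^2 + 4) 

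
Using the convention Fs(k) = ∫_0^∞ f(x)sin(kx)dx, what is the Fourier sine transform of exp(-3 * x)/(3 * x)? atan(k/3)/3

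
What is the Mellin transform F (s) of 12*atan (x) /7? -6*pi*sec (pi*s/2) / (7*s) 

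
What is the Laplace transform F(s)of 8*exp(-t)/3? 8/(3*(s + 1))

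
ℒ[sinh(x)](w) 1/(w^2-1)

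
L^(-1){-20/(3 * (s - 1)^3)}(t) -10 * t^2 * exp(t)/3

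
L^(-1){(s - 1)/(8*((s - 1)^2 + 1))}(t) exp(t)*cos(t)/8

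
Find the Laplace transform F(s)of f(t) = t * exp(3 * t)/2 1/(2 * (s - 3)^2)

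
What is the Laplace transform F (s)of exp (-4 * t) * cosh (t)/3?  (s+4)/ (3 * ( (s+4)^2 - 1))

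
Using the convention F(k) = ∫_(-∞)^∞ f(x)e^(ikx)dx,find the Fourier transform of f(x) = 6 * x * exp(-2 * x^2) 3 * sqrt(2) * I * sqrt(pi) * k * exp(-k^2/8)/4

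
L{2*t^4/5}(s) 48/(5*s^5)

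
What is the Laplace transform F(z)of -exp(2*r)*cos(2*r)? (2 - z)/((z - 2)^2 + 4)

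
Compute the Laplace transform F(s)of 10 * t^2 20/s^3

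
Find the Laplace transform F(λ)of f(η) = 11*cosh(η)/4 11*λ/(4*(λ^2 - 1))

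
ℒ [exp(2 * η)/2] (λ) 1/(2 * (λ - 2))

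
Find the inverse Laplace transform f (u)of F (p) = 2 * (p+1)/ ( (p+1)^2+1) 2 * exp (-u) * cos (u)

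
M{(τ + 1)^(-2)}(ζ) (-pi * ζ + pi)/sin(pi * ζ)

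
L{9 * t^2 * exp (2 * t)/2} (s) 9/ (s - 2)^3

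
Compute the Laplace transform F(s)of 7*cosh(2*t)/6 7*s/(6*(s^2 - 4))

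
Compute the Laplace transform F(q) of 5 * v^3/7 30/(7 * q^4) 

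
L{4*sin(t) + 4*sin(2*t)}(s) 8/(s^2 + 4) + 4/(s^2 + 1)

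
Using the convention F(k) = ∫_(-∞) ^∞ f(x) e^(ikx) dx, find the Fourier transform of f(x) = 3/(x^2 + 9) pi*exp(-3*Abs(k) ) 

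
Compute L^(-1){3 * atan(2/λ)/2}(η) 3 * sin(2 * η)/(2 * η)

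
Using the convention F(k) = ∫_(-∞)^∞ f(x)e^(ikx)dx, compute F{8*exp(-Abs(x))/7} 16/(7*(k^2 + 1))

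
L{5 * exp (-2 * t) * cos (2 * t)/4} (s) 5 * (s + 2)/ (4 * ( (s + 2)^2 + 4))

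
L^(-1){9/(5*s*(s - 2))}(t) 9*exp(t)*sinh(t)/5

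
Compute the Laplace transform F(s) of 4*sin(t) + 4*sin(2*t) 8/(s^2 + 4) + 4/(s^2 + 1) 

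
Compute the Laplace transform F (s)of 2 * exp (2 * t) 2/ (s - 2)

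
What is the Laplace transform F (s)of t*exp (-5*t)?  (s + 5)^ (-2)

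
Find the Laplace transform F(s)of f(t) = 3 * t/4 3/(4 * s^2)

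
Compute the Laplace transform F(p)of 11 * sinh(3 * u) 33/(p^2 - 9)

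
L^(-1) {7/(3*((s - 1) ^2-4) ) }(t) 7*exp(t)*sinh(2*t) /6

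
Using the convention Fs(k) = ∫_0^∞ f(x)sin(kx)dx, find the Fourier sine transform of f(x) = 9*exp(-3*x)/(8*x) 9*atan(k/3)/8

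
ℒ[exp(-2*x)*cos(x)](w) (w+2)/((w+2)^2+1)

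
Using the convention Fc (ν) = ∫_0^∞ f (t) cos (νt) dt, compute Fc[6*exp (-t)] 6/ (ν^2 + 1) 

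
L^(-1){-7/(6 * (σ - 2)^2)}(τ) -7 * τ * exp(2 * τ)/6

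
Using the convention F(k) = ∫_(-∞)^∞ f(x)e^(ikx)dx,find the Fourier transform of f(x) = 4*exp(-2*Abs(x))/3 16/(3*(k^2 + 4))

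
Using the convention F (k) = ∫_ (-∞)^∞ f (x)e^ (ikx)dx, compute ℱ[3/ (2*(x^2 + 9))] pi*exp (-3*Abs (k))/2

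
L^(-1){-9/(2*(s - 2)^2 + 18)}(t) -3*exp(2*t)*sin(3*t)/2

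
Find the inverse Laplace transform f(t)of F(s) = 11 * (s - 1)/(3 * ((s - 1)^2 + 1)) 11 * exp(t) * cos(t)/3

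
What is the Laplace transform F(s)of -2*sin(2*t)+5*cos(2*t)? 5*s/(s^2+4) - 4/(s^2+4)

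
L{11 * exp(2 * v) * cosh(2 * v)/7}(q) 11 * (q - 2)/(7 * q * (q - 4))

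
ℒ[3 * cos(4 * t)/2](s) 3 * s/(2 * (s^2 + 16))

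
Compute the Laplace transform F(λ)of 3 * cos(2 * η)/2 3 * λ/(2 * (λ^2 + 4))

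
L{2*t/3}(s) 2/(3*s^2)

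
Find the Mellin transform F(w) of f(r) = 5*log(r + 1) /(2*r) -5*pi*csc(pi*w) /(2*w - 2) 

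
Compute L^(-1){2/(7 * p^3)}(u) u^2/7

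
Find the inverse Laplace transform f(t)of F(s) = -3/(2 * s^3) -3 * t^2/4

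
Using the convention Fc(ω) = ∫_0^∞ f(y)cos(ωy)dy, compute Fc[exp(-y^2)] sqrt(pi) * exp(-ω^2/4)/2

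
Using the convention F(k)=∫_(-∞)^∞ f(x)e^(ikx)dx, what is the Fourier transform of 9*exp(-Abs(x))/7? 18/(7*(k^2 + 1))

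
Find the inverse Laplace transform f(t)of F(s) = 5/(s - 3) 5*exp(3*t)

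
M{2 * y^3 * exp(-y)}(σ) 2 * gamma(σ + 3)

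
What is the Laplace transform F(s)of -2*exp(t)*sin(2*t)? -4/((s - 1)^2 + 4)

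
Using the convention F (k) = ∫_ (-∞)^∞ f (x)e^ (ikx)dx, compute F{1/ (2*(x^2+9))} pi*exp (-3*Abs (k))/6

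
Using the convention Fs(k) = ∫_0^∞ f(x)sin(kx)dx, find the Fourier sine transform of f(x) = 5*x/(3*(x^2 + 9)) 5*pi*exp(-3*k)/6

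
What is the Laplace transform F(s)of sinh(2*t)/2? 1/(s^2 - 4)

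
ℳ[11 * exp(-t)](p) 11 * gamma(p)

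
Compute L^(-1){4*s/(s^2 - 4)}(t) 4*cosh(2*t)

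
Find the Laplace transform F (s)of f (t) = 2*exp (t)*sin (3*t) 6/ ( (s - 1)^2 + 9)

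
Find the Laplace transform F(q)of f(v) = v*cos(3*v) (q^2 - 9)/(q^2 + 9)^2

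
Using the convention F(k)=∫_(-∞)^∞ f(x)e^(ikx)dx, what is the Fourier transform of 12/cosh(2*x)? 6*pi/cosh(pi*k/4)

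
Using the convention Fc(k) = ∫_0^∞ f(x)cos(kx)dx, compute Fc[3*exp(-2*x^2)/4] 3*sqrt(2)*sqrt(pi)*exp(-k^2/8)/16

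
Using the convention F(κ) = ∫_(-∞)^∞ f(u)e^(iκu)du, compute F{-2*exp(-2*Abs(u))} -8/(κ^2 + 4)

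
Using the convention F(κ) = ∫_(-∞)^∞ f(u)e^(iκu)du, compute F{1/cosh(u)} pi/cosh(pi*κ/2)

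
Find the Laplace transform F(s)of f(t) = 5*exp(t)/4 5/(4*(s - 1))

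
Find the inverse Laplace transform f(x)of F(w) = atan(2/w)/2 sin(2*x)/(2*x)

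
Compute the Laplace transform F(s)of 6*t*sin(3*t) 36*s/(s^2+9)^2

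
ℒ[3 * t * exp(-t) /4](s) 3/(4 * (s + 1) ^2) 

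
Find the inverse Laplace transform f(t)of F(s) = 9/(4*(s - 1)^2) 9*t*exp(t)/4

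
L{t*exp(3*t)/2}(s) 1/(2*(s - 3)^2)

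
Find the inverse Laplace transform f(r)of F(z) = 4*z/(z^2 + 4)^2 r*sin(2*r)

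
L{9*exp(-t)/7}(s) 9/(7*(s + 1))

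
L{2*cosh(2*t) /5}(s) 2*s/(5*(s^2-4) ) 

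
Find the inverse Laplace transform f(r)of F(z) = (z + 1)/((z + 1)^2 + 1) exp(-r) * cos(r)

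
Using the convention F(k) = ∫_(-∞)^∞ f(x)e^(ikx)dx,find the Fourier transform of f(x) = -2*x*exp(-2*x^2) -sqrt(2)*I*sqrt(pi)*k*exp(-k^2/8)/4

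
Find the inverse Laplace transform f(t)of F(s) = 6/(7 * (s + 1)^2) 6 * t * exp(-t)/7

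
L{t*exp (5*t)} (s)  (s - 5)^ (-2)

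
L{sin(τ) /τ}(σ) atan(1/σ) 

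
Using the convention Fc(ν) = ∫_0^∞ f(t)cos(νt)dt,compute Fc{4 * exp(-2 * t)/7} 8/(7 * (ν^2 + 4))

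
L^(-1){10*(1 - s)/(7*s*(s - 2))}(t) -10*exp(t)*cosh(t)/7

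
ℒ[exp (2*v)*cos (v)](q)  (q - 2)/ ( (q - 2)^2 + 1)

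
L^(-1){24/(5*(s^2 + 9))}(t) 8*sin(3*t)/5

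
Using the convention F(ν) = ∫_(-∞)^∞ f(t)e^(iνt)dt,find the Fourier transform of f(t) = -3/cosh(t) -3*pi/cosh(pi*ν/2)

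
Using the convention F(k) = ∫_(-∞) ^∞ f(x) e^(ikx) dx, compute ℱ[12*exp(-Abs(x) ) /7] 24/(7*(k^2 + 1) ) 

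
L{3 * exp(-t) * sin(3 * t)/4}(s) 9/(4 * ((s + 1)^2 + 9))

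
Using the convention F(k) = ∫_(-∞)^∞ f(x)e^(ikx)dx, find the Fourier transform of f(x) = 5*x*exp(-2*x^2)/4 5*sqrt(2)*I*sqrt(pi)*k*exp(-k^2/8)/32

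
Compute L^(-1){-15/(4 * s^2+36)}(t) -5 * sin(3 * t)/4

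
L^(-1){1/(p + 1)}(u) exp(-u)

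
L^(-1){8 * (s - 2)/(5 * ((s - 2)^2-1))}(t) 8 * exp(2 * t) * cosh(t)/5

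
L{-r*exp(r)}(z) -1/(z - 1)^2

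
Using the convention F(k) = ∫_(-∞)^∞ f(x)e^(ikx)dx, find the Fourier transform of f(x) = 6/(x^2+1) 6*pi*exp(-Abs(k))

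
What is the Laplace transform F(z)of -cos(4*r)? -z/(z^2+16)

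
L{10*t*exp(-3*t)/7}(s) 10/(7*(s + 3)^2)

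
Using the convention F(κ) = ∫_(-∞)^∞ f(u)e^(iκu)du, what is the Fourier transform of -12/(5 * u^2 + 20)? -6 * pi * exp(-2 * Abs(κ))/5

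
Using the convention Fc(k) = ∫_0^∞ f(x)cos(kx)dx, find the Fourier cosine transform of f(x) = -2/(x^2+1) -pi*exp(-k)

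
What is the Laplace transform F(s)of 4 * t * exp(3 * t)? 4/(s - 3)^2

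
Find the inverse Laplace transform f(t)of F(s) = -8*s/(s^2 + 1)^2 -4*t*sin(t)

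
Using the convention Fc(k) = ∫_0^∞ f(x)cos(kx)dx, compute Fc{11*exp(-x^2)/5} 11*sqrt(pi)*exp(-k^2/4)/10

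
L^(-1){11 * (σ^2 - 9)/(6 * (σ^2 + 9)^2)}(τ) 11 * τ * cos(3 * τ)/6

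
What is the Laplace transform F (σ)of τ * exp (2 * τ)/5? 1/ (5 * (σ - 2)^2)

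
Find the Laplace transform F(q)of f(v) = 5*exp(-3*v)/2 5/(2*(q + 3))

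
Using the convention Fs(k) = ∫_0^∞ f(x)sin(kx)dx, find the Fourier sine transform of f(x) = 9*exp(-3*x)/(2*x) 9*atan(k/3)/2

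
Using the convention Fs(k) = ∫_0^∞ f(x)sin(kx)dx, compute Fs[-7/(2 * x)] -7 * pi/4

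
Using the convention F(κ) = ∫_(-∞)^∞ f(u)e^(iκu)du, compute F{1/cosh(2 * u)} pi/(2 * cosh(pi * κ/4))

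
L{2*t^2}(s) 4/s^3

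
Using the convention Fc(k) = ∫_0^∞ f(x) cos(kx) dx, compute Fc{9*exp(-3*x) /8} 27/(8*(k^2 + 9) ) 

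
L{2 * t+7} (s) 7/s+2/s^2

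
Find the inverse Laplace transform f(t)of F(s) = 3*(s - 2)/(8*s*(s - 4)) 3*exp(2*t)*cosh(2*t)/8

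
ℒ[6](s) 6/s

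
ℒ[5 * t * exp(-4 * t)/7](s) 5/(7 * (s + 4)^2)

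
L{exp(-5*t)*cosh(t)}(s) (s + 5)/((s + 5)^2 - 1)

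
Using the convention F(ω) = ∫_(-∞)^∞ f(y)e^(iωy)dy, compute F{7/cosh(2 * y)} 7 * pi/(2 * cosh(pi * ω/4))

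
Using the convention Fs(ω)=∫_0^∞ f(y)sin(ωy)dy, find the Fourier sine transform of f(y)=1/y pi/2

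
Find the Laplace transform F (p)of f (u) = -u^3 -6/p^4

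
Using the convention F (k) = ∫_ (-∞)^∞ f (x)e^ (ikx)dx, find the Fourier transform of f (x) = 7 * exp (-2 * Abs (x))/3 28/ (3 * (k^2 + 4))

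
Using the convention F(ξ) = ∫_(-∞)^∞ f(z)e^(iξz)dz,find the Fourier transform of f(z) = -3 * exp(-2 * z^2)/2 -3 * sqrt(2) * sqrt(pi) * exp(-ξ^2/8)/4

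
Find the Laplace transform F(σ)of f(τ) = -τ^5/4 -30/σ^6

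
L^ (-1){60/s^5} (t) 5 * t^4/2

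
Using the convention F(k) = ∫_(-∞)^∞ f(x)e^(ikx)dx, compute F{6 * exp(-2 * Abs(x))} 24/(k^2+4)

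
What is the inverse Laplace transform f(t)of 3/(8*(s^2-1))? 3*sinh(t)/8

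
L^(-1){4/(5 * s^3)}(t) 2 * t^2/5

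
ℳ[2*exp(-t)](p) 2*gamma(p) 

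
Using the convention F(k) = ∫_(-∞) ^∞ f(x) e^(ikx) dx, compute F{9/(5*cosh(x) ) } 9*pi/(5*cosh(pi*k/2) ) 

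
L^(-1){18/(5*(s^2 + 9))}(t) 6*sin(3*t)/5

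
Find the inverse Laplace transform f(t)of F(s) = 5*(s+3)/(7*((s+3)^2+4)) 5*exp(-3*t)*cos(2*t)/7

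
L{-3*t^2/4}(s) -3/(2*s^3)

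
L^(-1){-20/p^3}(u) -10*u^2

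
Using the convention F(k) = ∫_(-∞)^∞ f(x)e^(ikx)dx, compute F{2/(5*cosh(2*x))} pi/(5*cosh(pi*k/4))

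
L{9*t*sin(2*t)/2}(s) 18*s/(s^2 + 4)^2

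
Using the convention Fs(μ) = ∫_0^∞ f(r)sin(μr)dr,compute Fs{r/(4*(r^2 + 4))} pi*exp(-2*μ)/8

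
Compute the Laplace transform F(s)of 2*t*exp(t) 2/(s - 1)^2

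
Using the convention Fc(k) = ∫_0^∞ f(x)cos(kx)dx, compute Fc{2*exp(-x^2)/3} sqrt(pi)*exp(-k^2/4)/3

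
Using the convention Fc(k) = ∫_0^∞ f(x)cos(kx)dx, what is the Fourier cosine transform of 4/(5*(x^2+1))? 2*pi*exp(-k)/5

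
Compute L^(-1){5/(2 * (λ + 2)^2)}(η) 5 * η * exp(-2 * η)/2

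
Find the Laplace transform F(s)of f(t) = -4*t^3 -24/s^4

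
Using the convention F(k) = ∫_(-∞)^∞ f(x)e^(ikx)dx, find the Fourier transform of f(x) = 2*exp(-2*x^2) sqrt(2)*sqrt(pi)*exp(-k^2/8)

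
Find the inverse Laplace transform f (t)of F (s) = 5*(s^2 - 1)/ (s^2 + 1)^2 5*t*cos (t)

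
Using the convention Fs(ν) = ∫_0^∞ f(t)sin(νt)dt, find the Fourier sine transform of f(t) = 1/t pi/2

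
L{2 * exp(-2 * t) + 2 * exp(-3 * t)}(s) 2/(s + 2) + 2/(s + 3)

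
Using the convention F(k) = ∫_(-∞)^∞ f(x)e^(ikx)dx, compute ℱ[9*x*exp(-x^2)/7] 9*I*sqrt(pi)*k*exp(-k^2/4)/14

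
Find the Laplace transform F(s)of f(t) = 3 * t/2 3/(2 * s^2)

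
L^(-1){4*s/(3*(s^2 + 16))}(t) 4*cos(4*t)/3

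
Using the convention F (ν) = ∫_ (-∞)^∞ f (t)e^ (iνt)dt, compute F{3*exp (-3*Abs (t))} 18/ (ν^2 + 9)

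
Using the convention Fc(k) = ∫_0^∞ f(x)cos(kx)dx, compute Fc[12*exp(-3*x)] 36/(k^2 + 9)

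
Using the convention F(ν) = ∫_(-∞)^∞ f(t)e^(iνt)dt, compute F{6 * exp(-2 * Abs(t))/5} 24/(5 * (ν^2 + 4))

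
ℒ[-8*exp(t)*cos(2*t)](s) 8*(1 - s)/((s - 1)^2 + 4)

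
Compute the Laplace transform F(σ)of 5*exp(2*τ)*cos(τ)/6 5*(σ - 2)/(6*((σ - 2)^2+1))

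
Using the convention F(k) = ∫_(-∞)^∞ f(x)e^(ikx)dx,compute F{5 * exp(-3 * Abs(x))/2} 15/(k^2 + 9)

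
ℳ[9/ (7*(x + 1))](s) 9*pi*csc (pi*s)/7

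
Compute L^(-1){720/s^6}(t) 6 * t^5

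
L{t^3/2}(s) 3/s^4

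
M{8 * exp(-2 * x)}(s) 2^(3 - s) * gamma(s)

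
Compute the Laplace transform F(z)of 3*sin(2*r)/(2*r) 3*atan(2/z)/2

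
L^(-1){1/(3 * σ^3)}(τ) τ^2/6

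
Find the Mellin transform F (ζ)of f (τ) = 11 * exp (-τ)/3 11 * gamma (ζ)/3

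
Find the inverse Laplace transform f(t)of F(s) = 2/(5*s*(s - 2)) 2*exp(t)*sinh(t)/5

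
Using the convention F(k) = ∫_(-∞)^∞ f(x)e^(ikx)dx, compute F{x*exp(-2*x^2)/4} sqrt(2)*I*sqrt(pi)*k*exp(-k^2/8)/32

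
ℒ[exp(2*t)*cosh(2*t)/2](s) (s - 2)/(2*s*(s - 4))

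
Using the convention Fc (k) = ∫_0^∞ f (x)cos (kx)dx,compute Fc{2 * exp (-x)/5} 2/ (5 * (k^2 + 1))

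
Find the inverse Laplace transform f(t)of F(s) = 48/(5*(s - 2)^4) 8*t^3*exp(2*t)/5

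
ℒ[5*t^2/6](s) 5/ (3*s^3)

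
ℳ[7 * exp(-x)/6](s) 7 * gamma(s)/6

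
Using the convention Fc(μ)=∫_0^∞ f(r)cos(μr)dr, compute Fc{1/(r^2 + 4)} pi * exp(-2 * μ)/4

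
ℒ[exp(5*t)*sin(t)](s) 1/((s - 5)^2 + 1)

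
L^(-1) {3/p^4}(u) u^3/2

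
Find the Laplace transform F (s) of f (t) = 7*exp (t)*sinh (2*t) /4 7/ (2*( (s - 1) ^2 - 4) ) 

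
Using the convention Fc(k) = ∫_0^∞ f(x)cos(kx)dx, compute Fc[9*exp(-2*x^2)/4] 9*sqrt(2)*sqrt(pi)*exp(-k^2/8)/16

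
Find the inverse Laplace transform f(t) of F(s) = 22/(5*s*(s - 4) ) 11*exp(2*t)*sinh(2*t) /5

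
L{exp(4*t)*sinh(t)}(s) 1/((s - 4)^2 - 1)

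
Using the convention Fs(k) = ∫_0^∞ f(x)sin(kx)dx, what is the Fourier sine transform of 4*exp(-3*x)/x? 4*atan(k/3)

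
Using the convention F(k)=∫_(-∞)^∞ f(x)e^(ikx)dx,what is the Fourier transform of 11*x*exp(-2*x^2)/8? 11*sqrt(2)*I*sqrt(pi)*k*exp(-k^2/8)/64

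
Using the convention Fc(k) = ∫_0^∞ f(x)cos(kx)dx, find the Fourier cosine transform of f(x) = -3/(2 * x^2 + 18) -pi * exp(-3 * k)/4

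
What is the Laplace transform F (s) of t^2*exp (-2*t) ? 2/ (s + 2) ^3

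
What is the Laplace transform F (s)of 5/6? 5/ (6 * s)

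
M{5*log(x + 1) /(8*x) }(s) -5*pi*csc(pi*s) /(8*s - 8) 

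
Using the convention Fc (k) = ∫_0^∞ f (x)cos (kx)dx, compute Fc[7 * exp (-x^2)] 7 * sqrt (pi) * exp (-k^2/4)/2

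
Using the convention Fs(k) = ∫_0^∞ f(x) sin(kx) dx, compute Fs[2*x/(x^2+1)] pi*exp(-k) 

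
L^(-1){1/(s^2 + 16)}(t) sin(4*t)/4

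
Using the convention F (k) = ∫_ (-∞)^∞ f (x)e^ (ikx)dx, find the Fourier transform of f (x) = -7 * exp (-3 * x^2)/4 -7 * sqrt (3) * sqrt (pi) * exp (-k^2/12)/12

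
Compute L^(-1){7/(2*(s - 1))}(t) 7*exp(t)/2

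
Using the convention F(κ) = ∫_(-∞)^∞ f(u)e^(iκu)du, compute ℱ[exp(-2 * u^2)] sqrt(2) * sqrt(pi) * exp(-κ^2/8)/2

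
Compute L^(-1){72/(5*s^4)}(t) 12*t^3/5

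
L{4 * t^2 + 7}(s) 7/s + 8/s^3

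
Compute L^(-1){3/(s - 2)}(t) 3 * exp(2 * t)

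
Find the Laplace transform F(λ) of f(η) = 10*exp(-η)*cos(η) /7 10*(λ + 1) /(7*((λ + 1) ^2 + 1) ) 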